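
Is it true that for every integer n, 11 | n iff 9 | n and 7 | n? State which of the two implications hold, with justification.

Neither direction holds.

(⇒) This fails: take n = 11. Certainly 11 ∣ 11, but 9 ∤ 11.

(⇐) This fails: take n = 63. Both 9 ∣ 63 and 7 ∣ 63, yet 63 is not a multiple of 11 (since 63 = 5·11 + 8), so 11 ∤ 63.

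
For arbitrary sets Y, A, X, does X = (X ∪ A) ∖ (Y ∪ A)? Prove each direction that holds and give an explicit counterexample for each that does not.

Forward inclusion. This inclusion fails. Take Y = {1}, A = ∅, X = {1}; then 1 ∈ X but 1 ∉ (X ∪ A) ∖ (Y ∪ A).

Reverse inclusion. Let x ∈ (X ∪ A) ∖ (Y ∪ A). Then x ∈ X and x ∉ Y, A, from which x ∈ X.

The sets are not equal: only the reverse inclusion holds.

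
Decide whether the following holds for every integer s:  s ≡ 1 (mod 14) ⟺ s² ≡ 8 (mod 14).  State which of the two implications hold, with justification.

Neither direction holds.

(⇒) This fails: take s = 1. Then 1 ≡ 1 (mod 14), but 1² = 1 ≡ 1 (mod 14), not 8.

(⇐) This fails: take s = 6. Then 6² = 36 ≡ 8 (mod 14), yet 6 ≡ 6 (mod 14), not 1.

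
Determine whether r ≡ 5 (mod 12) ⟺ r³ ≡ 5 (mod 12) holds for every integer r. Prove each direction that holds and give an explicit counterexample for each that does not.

(⇒) Suppose r ≡ 5 (mod 12). Write r = 12j + 5. Then (12j + 5)³ = 1728j³ + 2160j² + 900j + 125 = 12(144j³ + 180j² + 75j + 10) + 5, so r³ ≡ 5 (mod 12).

(⇐) Conversely, suppose r³ ≡ 5 (mod 12). The only residue r in {0, …, 11} with r³ ≡ 5 (mod 12) is r = 5, so r ≡ 5 (mod 12).

Both implications hold.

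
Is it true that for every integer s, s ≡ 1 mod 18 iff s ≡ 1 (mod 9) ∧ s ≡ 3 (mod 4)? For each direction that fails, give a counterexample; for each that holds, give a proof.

Not equivalent: only (⇐) holds.

(→) This fails: s = 1 gives 1 ≡ 1 (mod 18) but 1 ≡ 1 (mod 4), so the conjunction on the right does not hold.

(←) Conversely, if s ≡ 1 (mod 9) and s ≡ 3 (mod 4), then by the Chinese remainder theorem s ≡ 19 (mod 36). Since 19 ≡ 1 (mod 18) and 18 ∣ 36, we get s ≡ 1 (mod 18).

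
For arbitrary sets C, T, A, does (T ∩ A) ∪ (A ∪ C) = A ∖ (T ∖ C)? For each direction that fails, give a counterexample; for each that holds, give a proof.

The sets are not equal: only the reverse inclusion holds.

(⟹) This inclusion fails. Take C = {1}, T = ∅, A = ∅; then 1 ∈ (T ∩ A) ∪ (A ∪ C) but 1 ∉ A ∖ (T ∖ C).

(⟸) Let x ∈ A ∖ (T ∖ C). Then either x ∈ A and x ∉ C, T; or x ∈ C ∩ A and x ∉ T; or x ∈ C ∩ T ∩ A. In each case x ∈ (T ∩ A) ∪ (A ∪ C), so A ∖ (T ∖ C) ⊆ (T ∩ A) ∪ (A ∪ C).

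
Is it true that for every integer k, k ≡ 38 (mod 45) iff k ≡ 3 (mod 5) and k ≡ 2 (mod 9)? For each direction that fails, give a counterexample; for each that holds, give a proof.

The biconditional holds.

Forward direction. Suppose k ≡ 38 (mod 45); write k = 45j + 38. Since 5 ∣ 45, reducing mod 5 gives k ≡ 38 ≡ 3 (mod 5); since 9 ∣ 45, reducing mod 9 gives k ≡ 38 ≡ 2 (mod 9).

Converse. If k ≡ 3 (mod 5) and k ≡ 2 (mod 9), then by the Chinese remainder theorem k ≡ 38 (mod 45). This is exactly k ≡ 38 (mod 45).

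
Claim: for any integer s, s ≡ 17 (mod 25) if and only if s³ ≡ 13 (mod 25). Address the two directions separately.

The biconditional holds.

Converse. Suppose s³ ≡ 13 (mod 25). The only residue r in {0, …, 24} with r³ ≡ 13 (mod 25) is r = 17, so s ≡ 17 (mod 25).

Forward direction. Suppose s ≡ 17 (mod 25). Write s = 25j + 17. Then (25j + 17)³ = 15625j³ + 31875j² + 21675j + 4913 = 25(625j³ + 1275j² + 867j + 196) + 13, so s³ ≡ 13 (mod 25).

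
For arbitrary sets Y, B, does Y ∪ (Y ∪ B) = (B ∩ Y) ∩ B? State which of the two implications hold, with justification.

Forward inclusion. This inclusion fails. Take Y = {1}, B = ∅; then 1 ∈ Y ∪ (Y ∪ B) but 1 ∉ (B ∩ Y) ∩ B.

Reverse inclusion. Let x ∈ (B ∩ Y) ∩ B. Then x ∈ Y ∩ B, from which x ∈ Y ∪ (Y ∪ B).

(⊆) fails; (⊇) holds.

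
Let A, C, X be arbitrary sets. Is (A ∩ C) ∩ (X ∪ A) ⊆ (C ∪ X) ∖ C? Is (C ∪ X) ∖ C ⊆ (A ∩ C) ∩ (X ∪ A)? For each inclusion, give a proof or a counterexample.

Both inclusions fail.

Forward inclusion. This inclusion fails. Take A = {1}, C = {1}, X = ∅; then 1 ∈ (A ∩ C) ∩ (X ∪ A) but 1 ∉ (C ∪ X) ∖ C.

Reverse inclusion. This inclusion fails. Take A = ∅, C = ∅, X = {1}; then 1 ∈ (C ∪ X) ∖ C but 1 ∉ (A ∩ C) ∩ (X ∪ A).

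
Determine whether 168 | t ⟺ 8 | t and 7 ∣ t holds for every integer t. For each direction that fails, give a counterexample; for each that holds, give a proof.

Only the forward direction holds.

(⟹) If 168 ∣ t, write t = 168q. Since 168 = 21·8, t = 8·(21q), so 8 ∣ t; and since 168 = 24·7, t = 7·(24q), so 7 ∣ t.

(⟸) This fails: take t = 56. Both 8 ∣ 56 and 7 ∣ 56, yet 56 is not a multiple of 168 (since 56 = 0·168 + 56), so 168 ∤ 56.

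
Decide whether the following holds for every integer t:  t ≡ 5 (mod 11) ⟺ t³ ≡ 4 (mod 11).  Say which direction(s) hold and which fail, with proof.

Both directions hold.

(→) Suppose t ≡ 5 (mod 11). Write t = 11j + 5. Then (11j + 5)³ = 1331j³ + 1815j² + 825j + 125 = 11(121j³ + 165j² + 75j + 11) + 4, so t³ ≡ 4 (mod 11).

(←) For the converse, argue contrapositively. If t ≢ 5 (mod 11), then t is congruent to one of 0, 1, 2, 3, 4, 6, 7, 8, 9, 10 modulo 11, and these give t³ ≡ 0, 1, 8, 5, 9, 7, 2, 6, 3, 10 respectively — never 4.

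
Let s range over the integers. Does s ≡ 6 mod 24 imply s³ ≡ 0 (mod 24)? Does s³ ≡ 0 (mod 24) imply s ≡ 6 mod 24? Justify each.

Only the forward direction holds.

[⇒] Suppose s ≡ 6 mod 24. Write s = 24j + 6. Then (24j + 6)³ = 13824j³ + 10368j² + 2592j + 216 = 24(576j³ + 432j² + 108j + 9) + 0, so s³ ≡ 0 (mod 24).

[⇐] This fails: take s = 0. Then 0³ = 0 ≡ 0 (mod 24), yet 0 ≡ 0 (mod 24), not 6.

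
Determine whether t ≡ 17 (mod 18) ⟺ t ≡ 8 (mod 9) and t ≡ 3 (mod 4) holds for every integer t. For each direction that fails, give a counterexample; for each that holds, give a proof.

[⇐] If t ≡ 8 (mod 9) and t ≡ 3 (mod 4), then by the Chinese remainder theorem t ≡ 35 (mod 36). Since 35 ≡ 17 (mod 18) and 18 ∣ 36, we get t ≡ 17 (mod 18).

[⇒] This fails: t = 17 gives 17 ≡ 17 (mod 18) but 17 ≡ 1 (mod 4), so the conjunction on the right does not hold.

Only the reverse direction holds.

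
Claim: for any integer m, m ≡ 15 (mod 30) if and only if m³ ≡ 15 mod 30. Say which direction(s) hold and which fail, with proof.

Equivalent; both directions hold.

[⇒] Suppose m ≡ 15 (mod 30). Write m = 30j + 15. Then (30j + 15)³ = 27000j³ + 40500j² + 20250j + 3375 = 30(900j³ + 1350j² + 675j + 112) + 15, so m³ ≡ 15 (mod 30).

[⇐] Conversely, suppose m³ ≡ 15 (mod 30). The only residue r in {0, …, 29} with r³ ≡ 15 (mod 30) is r = 15, so m ≡ 15 (mod 30).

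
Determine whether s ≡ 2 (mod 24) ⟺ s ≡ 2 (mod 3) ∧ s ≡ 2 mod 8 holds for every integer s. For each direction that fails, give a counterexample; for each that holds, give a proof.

(⇒) Suppose s ≡ 2 (mod 24); write s = 24j + 2. Since 3 ∣ 24, reducing mod 3 gives s ≡ 2 (mod 3); since 8 ∣ 24, reducing mod 8 gives s ≡ 2 (mod 8).

(⇐) Conversely, if s ≡ 2 (mod 3) and s ≡ 2 (mod 8), then by the Chinese remainder theorem s ≡ 2 (mod 24). This is exactly s ≡ 2 (mod 24).

The biconditional holds.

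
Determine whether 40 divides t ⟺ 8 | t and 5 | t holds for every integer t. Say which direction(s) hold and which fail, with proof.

(⇐) Suppose 8 ∣ t and 5 ∣ t. Any common multiple of 8 and 5 is a multiple of their lcm; here gcd(8, 5) = 1, so lcm(8, 5) = 8·5 = 40, so 40 ∣ t.

(⇒) If 40 ∣ t, write t = 40q. Since 40 = 5·8, t = 8·(5q), so 8 ∣ t; and since 40 = 8·5, t = 5·(8q), so 5 ∣ t.

Both implications hold.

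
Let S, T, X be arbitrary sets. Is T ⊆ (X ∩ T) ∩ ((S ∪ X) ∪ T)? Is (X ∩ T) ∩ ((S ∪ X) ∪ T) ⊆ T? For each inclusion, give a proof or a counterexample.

The sets are not equal: only the reverse inclusion holds.

(⟹) This inclusion fails. Take S = ∅, T = {1}, X = ∅; then 1 ∈ T but 1 ∉ (X ∩ T) ∩ ((S ∪ X) ∪ T).

(⟸) Let x ∈ (X ∩ T) ∩ ((S ∪ X) ∪ T). Then either x ∈ T ∩ X and x ∉ S; or x ∈ S ∩ T ∩ X. In each case x ∈ T, so (X ∩ T) ∩ ((S ∪ X) ∪ T) ⊆ T.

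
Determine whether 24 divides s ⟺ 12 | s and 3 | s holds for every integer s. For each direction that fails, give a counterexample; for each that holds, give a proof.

Only the forward direction holds.

(⇒) If 24 ∣ s, write s = 24q. Since 24 = 2·12, s = 12·(2q), so 12 ∣ s; and since 24 = 8·3, s = 3·(8q), so 3 ∣ s.

(⇐) This fails: take s = 12. Both 12 ∣ 12 and 3 ∣ 12, yet 12 is not a multiple of 24 (since 12 = 0·24 + 12), so 24 ∤ 12.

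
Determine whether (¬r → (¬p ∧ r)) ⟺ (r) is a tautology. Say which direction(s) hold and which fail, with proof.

[⇒] Assume the antecedent. If r is true, r reduces to true regardless of the other variables. If r is false, the antecedent cannot hold. Either way r holds.

[⇐] Assume the antecedent. If r is true, ¬r → (¬p ∧ r) reduces to true regardless of the other variables. If r is false, the antecedent cannot hold. Either way ¬r → (¬p ∧ r) holds.

Equivalent; both directions hold.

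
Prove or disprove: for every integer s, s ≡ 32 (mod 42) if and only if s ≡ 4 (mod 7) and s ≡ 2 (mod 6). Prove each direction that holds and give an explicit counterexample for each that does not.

(⟹) Suppose s ≡ 32 (mod 42); write s = 42j + 32. Since 7 ∣ 42, reducing mod 7 gives s ≡ 32 ≡ 4 (mod 7); since 6 ∣ 42, reducing mod 6 gives s ≡ 32 ≡ 2 (mod 6).

(⟸) Conversely, if s ≡ 4 (mod 7) and s ≡ 2 (mod 6), then by the Chinese remainder theorem s ≡ 32 (mod 42). This is exactly s ≡ 32 (mod 42).

The biconditional holds.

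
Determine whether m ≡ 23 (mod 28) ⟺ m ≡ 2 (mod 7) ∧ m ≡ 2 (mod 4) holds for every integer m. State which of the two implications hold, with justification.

(→) This fails: m = 23 gives 23 ≡ 23 (mod 28) but 23 ≡ 3 (mod 4), so the conjunction on the right does not hold.

(←) This fails: m = 2 satisfies both congruences on the right (2 ≡ 2 mod 7 and 2 ≡ 2 mod 4) yet 2 ≡ 2 (mod 28), not 23.

Neither direction holds.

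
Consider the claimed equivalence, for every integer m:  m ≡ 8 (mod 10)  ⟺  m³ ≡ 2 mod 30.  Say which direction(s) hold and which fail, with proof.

(⟹) This fails: take m = 18. Then 18 ≡ 8 (mod 10), but 18³ = 5832 ≡ 12 (mod 30), not 2.

(⟸) Conversely, the residues r modulo 30 with r³ ≡ 2 (mod 30) are exactly {8}, and each is ≡ 8 (mod 10).

(⇒) fails; (⇐) holds.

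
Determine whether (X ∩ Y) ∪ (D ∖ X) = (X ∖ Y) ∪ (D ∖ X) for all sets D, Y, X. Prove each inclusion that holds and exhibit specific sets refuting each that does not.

Neither inclusion holds.

(⊆) This inclusion fails. Take D = ∅, Y = {1}, X = {1}; then 1 ∈ (X ∩ Y) ∪ (D ∖ X) but 1 ∉ (X ∖ Y) ∪ (D ∖ X).

(⊇) This inclusion fails. Take D = ∅, Y = ∅, X = {1}; then 1 ∈ (X ∖ Y) ∪ (D ∖ X) but 1 ∉ (X ∩ Y) ∪ (D ∖ X).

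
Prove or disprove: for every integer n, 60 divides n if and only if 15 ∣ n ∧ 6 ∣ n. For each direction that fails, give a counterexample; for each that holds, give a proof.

[⇒] If 60 ∣ n, write n = 60q. Since 60 = 4·15, n = 15·(4q), so 15 ∣ n; and since 60 = 10·6, n = 6·(10q), so 6 ∣ n.

[⇐] This fails: take n = 30. Both 15 ∣ 30 and 6 ∣ 30, yet 30 is not a multiple of 60 (since 30 = 0·60 + 30), so 60 ∤ 30.

Only the forward direction holds.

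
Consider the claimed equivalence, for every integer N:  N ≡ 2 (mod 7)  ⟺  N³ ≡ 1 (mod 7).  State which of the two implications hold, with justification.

(⇒) holds; (⇐) fails.

(⟹) Suppose N ≡ 2 (mod 7). Write N = 7j + 2. Then (7j + 2)³ = 343j³ + 294j² + 84j + 8 = 7(49j³ + 42j² + 12j + 1) + 1, so N³ ≡ 1 (mod 7).

(⟸) This fails: take N = 1. Then 1³ = 1 ≡ 1 (mod 7), yet 1 ≡ 1 (mod 7), not 2.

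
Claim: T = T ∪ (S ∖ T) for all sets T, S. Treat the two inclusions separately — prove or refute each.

(⟸) This inclusion fails. Take T = ∅, S = {1}; then 1 ∈ T ∪ (S ∖ T) but 1 ∉ T.

(⟹) Let x ∈ T. Then either x ∈ T and x ∉ S; or x ∈ T ∩ S. In each case x ∈ T ∪ (S ∖ T), so T ⊆ T ∪ (S ∖ T).

Only the forward inclusion holds.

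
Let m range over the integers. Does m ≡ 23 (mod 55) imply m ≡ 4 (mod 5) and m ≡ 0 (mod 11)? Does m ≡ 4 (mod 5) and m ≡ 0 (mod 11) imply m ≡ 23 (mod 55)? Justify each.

Both directions fail.

(→) This fails: m = 23 gives 23 ≡ 23 (mod 55) but 23 ≡ 3 (mod 5), so the conjunction on the right does not hold.

(←) This fails: m = 44 satisfies both congruences on the right (44 ≡ 4 mod 5 and 44 ≡ 0 mod 11) yet 44 ≡ 44 (mod 55), not 23.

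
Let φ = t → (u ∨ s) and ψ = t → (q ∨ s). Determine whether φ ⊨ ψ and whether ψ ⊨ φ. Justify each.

Forward direction. This fails. Under u = T, s = F, q = F, t = T, the left side is true but the right side is false.

Converse. This fails. Under u = F, s = F, q = T, t = T, the left side is false but the right side is true.

Neither implication holds.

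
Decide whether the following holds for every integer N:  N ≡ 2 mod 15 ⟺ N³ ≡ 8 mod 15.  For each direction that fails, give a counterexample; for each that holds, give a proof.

The biconditional holds.

(⇒) Suppose N ≡ 2 mod 15. Write N = 15j + 2. Then (15j + 2)³ = 3375j³ + 1350j² + 180j + 8 = 15(225j³ + 90j² + 12j) + 8, so N³ ≡ 8 (mod 15).

(⇐) Conversely, suppose N³ ≡ 8 (mod 15). The only residue r in {0, …, 14} with r³ ≡ 8 (mod 15) is r = 2, so N ≡ 2 (mod 15).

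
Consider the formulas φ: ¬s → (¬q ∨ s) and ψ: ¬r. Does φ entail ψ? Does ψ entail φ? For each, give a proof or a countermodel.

Neither implication holds.

Forward direction. This fails. Under r = T, q = F, s = F, the left side is true but the right side is false.

Converse. This fails. Under r = F, q = T, s = F, the left side is false but the right side is true.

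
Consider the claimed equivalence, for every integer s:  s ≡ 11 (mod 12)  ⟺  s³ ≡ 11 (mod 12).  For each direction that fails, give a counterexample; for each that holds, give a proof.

Both directions hold.

Converse. Suppose s³ ≡ 11 (mod 12). The only residue r in {0, …, 11} with r³ ≡ 11 (mod 12) is r = 11, so s ≡ 11 (mod 12).

Forward direction. Suppose s ≡ 11 (mod 12). Write s = 12j + 11. Then (12j + 11)³ = 1728j³ + 4752j² + 4356j + 1331 = 12(144j³ + 396j² + 363j + 110) + 11, so s³ ≡ 11 (mod 12).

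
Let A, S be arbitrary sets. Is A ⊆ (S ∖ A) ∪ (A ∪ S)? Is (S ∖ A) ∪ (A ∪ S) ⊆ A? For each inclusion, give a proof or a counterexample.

(⊆) holds; (⊇) fails.

Forward inclusion. Let x ∈ A. Then either x ∈ A and x ∉ S; or x ∈ A ∩ S. In each case x ∈ (S ∖ A) ∪ (A ∪ S), so A ⊆ (S ∖ A) ∪ (A ∪ S).

Reverse inclusion. This inclusion fails. Take A = ∅, S = {1}; then 1 ∈ (S ∖ A) ∪ (A ∪ S) but 1 ∉ A.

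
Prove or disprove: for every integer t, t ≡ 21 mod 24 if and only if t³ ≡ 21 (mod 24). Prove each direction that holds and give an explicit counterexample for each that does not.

[⇒] Suppose t ≡ 21 mod 24. Write t = 24j + 21. Then (24j + 21)³ = 13824j³ + 36288j² + 31752j + 9261 = 24(576j³ + 1512j² + 1323j + 385) + 21, so t³ ≡ 21 (mod 24).

[⇐] Conversely, suppose t³ ≡ 21 (mod 24). The only residue r in {0, …, 23} with r³ ≡ 21 (mod 24) is r = 21, so t ≡ 21 (mod 24).

The biconditional holds.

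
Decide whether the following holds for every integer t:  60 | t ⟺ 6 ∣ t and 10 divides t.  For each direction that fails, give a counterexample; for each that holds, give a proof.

(⇒) holds; (⇐) fails.

(→) If 60 ∣ t, write t = 60q. Since 60 = 10·6, t = 6·(10q), so 6 ∣ t; and since 60 = 6·10, t = 10·(6q), so 10 ∣ t.

(←) This fails: take t = 30. Both 6 ∣ 30 and 10 ∣ 30, yet 30 is not a multiple of 60 (since 30 = 0·60 + 30), so 60 ∤ 30.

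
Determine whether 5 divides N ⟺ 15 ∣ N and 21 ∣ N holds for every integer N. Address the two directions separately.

(⇒) This fails: take N = 5. Certainly 5 ∣ 5, but 15 ∤ 5.

(⇐) Suppose 15 ∣ N and 21 ∣ N. Any common multiple of 15 and 21 is a multiple of their lcm; here lcm(15, 21) = 15·21/gcd(15, 21) = 315/3 = 105, so 105 ∣ N. Since 5 ∣ 105, it follows that 5 ∣ N.

(⇒) fails; (⇐) holds.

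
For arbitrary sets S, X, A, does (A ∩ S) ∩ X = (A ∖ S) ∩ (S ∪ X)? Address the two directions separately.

(⊆) This inclusion fails. Take S = {1}, X = {1}, A = {1}; then 1 ∈ (A ∩ S) ∩ X but 1 ∉ (A ∖ S) ∩ (S ∪ X).

(⊇) This inclusion fails. Take S = ∅, X = {1}, A = {1}; then 1 ∈ (A ∖ S) ∩ (S ∪ X) but 1 ∉ (A ∩ S) ∩ X.

Both inclusions fail.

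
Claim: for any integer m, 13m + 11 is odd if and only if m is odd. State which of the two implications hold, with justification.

Neither direction holds.

Forward direction. This fails: m = 0 gives 13m + 11 = 11, which is odd, but 0 is even, not odd.

Converse. This also fails: m = 1 is odd, but 13m + 11 = 24 is even, not odd.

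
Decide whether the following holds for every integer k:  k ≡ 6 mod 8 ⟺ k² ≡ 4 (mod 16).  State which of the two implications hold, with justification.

(⇒) holds; (⇐) fails.

(⟹) Suppose k ≡ 6 (mod 8). Working modulo 16, k ∈ {6, 14}; for each such r, r² ≡ 4 (mod 16).

(⟸) This fails: take k = 2. Then 2² = 4 ≡ 4 (mod 16), yet 2 ≡ 2 (mod 8), not 6.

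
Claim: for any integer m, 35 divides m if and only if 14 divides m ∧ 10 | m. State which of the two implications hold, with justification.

Forward direction. This fails: take m = 35. Certainly 35 ∣ 35, but 14 ∤ 35.

Converse. Suppose 14 ∣ m and 10 ∣ m. Any common multiple of 14 and 10 is a multiple of their lcm; here lcm(14, 10) = 14·10/gcd(14, 10) = 140/2 = 70, so 70 ∣ m. Since 35 ∣ 70, it follows that 35 ∣ m.

(⇒) fails; (⇐) holds.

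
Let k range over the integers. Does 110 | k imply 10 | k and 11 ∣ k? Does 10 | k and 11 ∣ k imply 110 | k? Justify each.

Forward direction. If 110 ∣ k, write k = 110q. Since 110 = 11·10, k = 10·(11q), so 10 ∣ k; and since 110 = 10·11, k = 11·(10q), so 11 ∣ k.

Converse. Suppose 10 ∣ k and 11 ∣ k. Any common multiple of 10 and 11 is a multiple of their lcm; here gcd(10, 11) = 1, so lcm(10, 11) = 10·11 = 110, so 110 ∣ k.

Both directions hold; the statement is true.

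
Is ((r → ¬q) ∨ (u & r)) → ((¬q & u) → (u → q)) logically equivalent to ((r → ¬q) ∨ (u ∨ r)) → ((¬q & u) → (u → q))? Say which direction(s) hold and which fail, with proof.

Both directions hold; the statement is true.

(⇐) Assume the antecedent. If u is true, the antecedent forces (r = F, u = T, q = T) or (r = T, u = T, q = T), and the consequent holds there. If u is false, the consequent reduces to true regardless of the other variables. Either way the consequent holds.

(⇒) Assume the antecedent. If u is true, the antecedent forces (r = F, u = T, q = T) or (r = T, u = T, q = T), and the consequent holds there. If u is false, the consequent reduces to true regardless of the other variables. Either way the consequent holds.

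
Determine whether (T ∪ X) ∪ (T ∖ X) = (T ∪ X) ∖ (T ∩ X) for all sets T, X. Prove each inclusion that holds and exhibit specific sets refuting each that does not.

Only the reverse inclusion holds.

(⊆) This inclusion fails. Take T = {1}, X = {1}; then 1 ∈ (T ∪ X) ∪ (T ∖ X) but 1 ∉ (T ∪ X) ∖ (T ∩ X).

(⊇) Let x ∈ (T ∪ X) ∖ (T ∩ X). Then either x ∈ T and x ∉ X; or x ∈ X and x ∉ T. In each case x ∈ (T ∪ X) ∪ (T ∖ X), so (T ∪ X) ∖ (T ∩ X) ⊆ (T ∪ X) ∪ (T ∖ X).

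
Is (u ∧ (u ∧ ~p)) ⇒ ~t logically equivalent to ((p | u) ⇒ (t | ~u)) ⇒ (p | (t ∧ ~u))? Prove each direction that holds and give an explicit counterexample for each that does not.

[⇒] This fails. Under p = F, t = F, u = F, the left side is true but the right side is false.

[⇐] Assume the antecedent. If p is true, (u ∧ (u ∧ ~p)) ⇒ ~t reduces to true regardless of the other variables. If p is false, the antecedent forces (p = F, t = T, u = F) or (p = F, t = F, u = T), and (u ∧ (u ∧ ~p)) ⇒ ~t holds there. Either way (u ∧ (u ∧ ~p)) ⇒ ~t holds.

(⇒) fails; (⇐) holds.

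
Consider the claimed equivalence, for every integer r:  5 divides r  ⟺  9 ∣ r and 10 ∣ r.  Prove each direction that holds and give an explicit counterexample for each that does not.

(→) This fails: take r = 5. Certainly 5 ∣ 5, but 9 ∤ 5.

(←) Suppose 9 ∣ r and 10 ∣ r. Any common multiple of 9 and 10 is a multiple of their lcm; here gcd(9, 10) = 1, so lcm(9, 10) = 9·10 = 90, so 90 ∣ r. Since 5 ∣ 90, it follows that 5 ∣ r.

(⇒) fails; (⇐) holds.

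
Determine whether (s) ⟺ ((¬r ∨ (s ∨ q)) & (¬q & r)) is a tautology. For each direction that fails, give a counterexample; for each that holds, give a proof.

Not equivalent: only (⇐) holds.

[⇒] This fails. Under s = T, r = F, q = F, the left side is true but the right side is false.

[⇐] Assume the antecedent. If s is true, s reduces to true regardless of the other variables. If s is false, the antecedent cannot hold. Either way s holds.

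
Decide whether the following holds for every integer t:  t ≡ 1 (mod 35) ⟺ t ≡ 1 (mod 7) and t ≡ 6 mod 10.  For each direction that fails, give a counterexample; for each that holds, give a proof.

Only the reverse direction holds.

(→) This fails: t = 1 gives 1 ≡ 1 (mod 35) but 1 ≡ 1 (mod 10), so the conjunction on the right does not hold.

(←) Conversely, if t ≡ 1 (mod 7) and t ≡ 6 (mod 10), then by the Chinese remainder theorem t ≡ 36 (mod 70). Since 36 ≡ 1 (mod 35) and 35 ∣ 70, we get t ≡ 1 (mod 35).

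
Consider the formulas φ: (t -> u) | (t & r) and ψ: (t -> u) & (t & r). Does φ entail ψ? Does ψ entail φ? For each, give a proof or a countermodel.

The forward direction fails; the converse holds.

Forward direction. This fails. Under r = F, t = F, u = F, the left side is true but the right side is false.

Converse. Assume the antecedent. If r is true, (t -> u) | (t & r) reduces to true regardless of the other variables. If r is false, the antecedent cannot hold. Either way (t -> u) | (t & r) holds.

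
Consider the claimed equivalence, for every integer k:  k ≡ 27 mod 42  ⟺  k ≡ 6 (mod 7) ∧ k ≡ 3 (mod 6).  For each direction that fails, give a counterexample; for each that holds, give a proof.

Forward direction. Suppose k ≡ 27 (mod 42); write k = 42j + 27. Since 7 ∣ 42, reducing mod 7 gives k ≡ 27 ≡ 6 (mod 7); since 6 ∣ 42, reducing mod 6 gives k ≡ 27 ≡ 3 (mod 6).

Converse. If k ≡ 6 (mod 7) and k ≡ 3 (mod 6), then by the Chinese remainder theorem k ≡ 27 (mod 42). This is exactly k ≡ 27 (mod 42).

Equivalent; both directions hold.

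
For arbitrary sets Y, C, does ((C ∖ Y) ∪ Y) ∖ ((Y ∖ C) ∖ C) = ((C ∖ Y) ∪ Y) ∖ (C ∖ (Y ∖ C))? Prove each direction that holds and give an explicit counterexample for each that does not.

Both inclusions fail.

Forward inclusion. This inclusion fails. Take Y = ∅, C = {1}; then 1 ∈ ((C ∖ Y) ∪ Y) ∖ ((Y ∖ C) ∖ C) but 1 ∉ ((C ∖ Y) ∪ Y) ∖ (C ∖ (Y ∖ C)).

Reverse inclusion. This inclusion fails. Take Y = {1}, C = ∅; then 1 ∈ ((C ∖ Y) ∪ Y) ∖ (C ∖ (Y ∖ C)) but 1 ∉ ((C ∖ Y) ∪ Y) ∖ ((Y ∖ C) ∖ C).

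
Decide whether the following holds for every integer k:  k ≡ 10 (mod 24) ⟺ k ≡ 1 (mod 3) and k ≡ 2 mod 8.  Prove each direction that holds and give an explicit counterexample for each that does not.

(⟹) Suppose k ≡ 10 (mod 24); write k = 24j + 10. Since 3 ∣ 24, reducing mod 3 gives k ≡ 10 ≡ 1 (mod 3); since 8 ∣ 24, reducing mod 8 gives k ≡ 10 ≡ 2 (mod 8).

(⟸) Conversely, if k ≡ 1 (mod 3) and k ≡ 2 (mod 8), then by the Chinese remainder theorem k ≡ 10 (mod 24). This is exactly k ≡ 10 (mod 24).

Both implications hold.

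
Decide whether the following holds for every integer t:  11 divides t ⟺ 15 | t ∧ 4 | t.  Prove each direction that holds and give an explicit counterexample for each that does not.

(⇒) fails and (⇐) fails.

(⇒) This fails: take t = 11. Certainly 11 ∣ 11, but 15 ∤ 11.

(⇐) This fails: take t = 60. Both 15 ∣ 60 and 4 ∣ 60, yet 60 is not a multiple of 11 (since 60 = 5·11 + 5), so 11 ∤ 60.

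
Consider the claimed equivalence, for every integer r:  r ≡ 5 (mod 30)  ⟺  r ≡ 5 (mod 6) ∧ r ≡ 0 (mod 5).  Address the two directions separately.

Both implications hold.

(⟹) Suppose r ≡ 5 (mod 30); write r = 30j + 5. Since 6 ∣ 30, reducing mod 6 gives r ≡ 5 (mod 6); since 5 ∣ 30, reducing mod 5 gives r ≡ 5 ≡ 0 (mod 5).

(⟸) Conversely, if r ≡ 5 (mod 6) and r ≡ 0 (mod 5), then by the Chinese remainder theorem r ≡ 5 (mod 30). This is exactly r ≡ 5 (mod 30).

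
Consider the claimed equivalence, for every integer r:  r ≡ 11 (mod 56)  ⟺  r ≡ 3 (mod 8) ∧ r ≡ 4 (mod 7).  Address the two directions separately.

[⇐] If r ≡ 3 (mod 8) and r ≡ 4 (mod 7), then by the Chinese remainder theorem r ≡ 11 (mod 56). This is exactly r ≡ 11 (mod 56).

[⇒] Suppose r ≡ 11 (mod 56); write r = 56j + 11. Since 8 ∣ 56, reducing mod 8 gives r ≡ 11 ≡ 3 (mod 8); since 7 ∣ 56, reducing mod 7 gives r ≡ 11 ≡ 4 (mod 7).

Equivalent; both directions hold.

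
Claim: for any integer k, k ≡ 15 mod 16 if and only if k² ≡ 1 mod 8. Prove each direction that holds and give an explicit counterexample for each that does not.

(→) Suppose k ≡ 15 (mod 16). Then k² ≡ 15² = 225 (mod 16), and since 8 ∣ 16, also k² ≡ 1 (mod 8).

(←) This fails: take k = 1. Then 1² = 1 ≡ 1 (mod 8), yet 1 ≡ 1 (mod 16), not 15.

Only the forward direction holds.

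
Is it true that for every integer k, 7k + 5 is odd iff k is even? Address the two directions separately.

(⟹) Suppose 7k + 5 is odd. Since 7 is odd, 7k and k have the same parity, so 7k + 5 ≡ k + 5 (mod 2). As 5 is odd, 7k + 5 is odd exactly when k is even. Thus k is even.

(⟸) Conversely, suppose k is even; write k = 2j. Then 7k + 5 = 7·(2j) + 5 = 2·7j + 5, which is odd.

Both directions hold; the statement is true.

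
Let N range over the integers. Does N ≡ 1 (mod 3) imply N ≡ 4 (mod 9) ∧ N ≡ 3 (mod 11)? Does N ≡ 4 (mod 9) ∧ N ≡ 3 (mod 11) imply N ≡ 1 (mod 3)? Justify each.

Only the reverse direction holds.

[⇒] This fails: N = 1 gives 1 ≡ 1 (mod 3) but 1 ≡ 1 (mod 9), so the conjunction on the right does not hold.

[⇐] Conversely, if N ≡ 4 (mod 9) and N ≡ 3 (mod 11), then by the Chinese remainder theorem N ≡ 58 (mod 99). Since 58 ≡ 1 (mod 3) and 3 ∣ 99, we get N ≡ 1 (mod 3).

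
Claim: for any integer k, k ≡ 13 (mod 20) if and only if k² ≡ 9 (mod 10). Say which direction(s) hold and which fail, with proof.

Not equivalent: only (⇒) holds.

Forward direction. Suppose k ≡ 13 (mod 20). Then k² ≡ 13² = 169 (mod 20), and since 10 ∣ 20, also k² ≡ 9 (mod 10).

Converse. This fails: take k = 3. Then 3² = 9 ≡ 9 (mod 10), yet 3 ≡ 3 (mod 20), not 13.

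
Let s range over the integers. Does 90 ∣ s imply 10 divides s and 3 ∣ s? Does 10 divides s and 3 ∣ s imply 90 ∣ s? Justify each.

(⟹) If 90 ∣ s, write s = 90q. Since 90 = 9·10, s = 10·(9q), so 10 ∣ s; and since 90 = 30·3, s = 3·(30q), so 3 ∣ s.

(⟸) This fails: take s = 30. Both 10 ∣ 30 and 3 ∣ 30, yet 30 is not a multiple of 90 (since 30 = 0·90 + 30), so 90 ∤ 30.

(⇒) holds; (⇐) fails.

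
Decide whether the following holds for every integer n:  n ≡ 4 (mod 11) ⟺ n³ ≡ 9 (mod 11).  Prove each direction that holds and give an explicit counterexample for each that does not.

Equivalent; both directions hold.

Forward direction. Suppose n ≡ 4 (mod 11). Write n = 11j + 4. Then (11j + 4)³ = 1331j³ + 1452j² + 528j + 64 = 11(121j³ + 132j² + 48j + 5) + 9, so n³ ≡ 9 (mod 11).

Converse. Suppose n³ ≡ 9 (mod 11). The only residue r in {0, …, 10} with r³ ≡ 9 (mod 11) is r = 4, so n ≡ 4 (mod 11).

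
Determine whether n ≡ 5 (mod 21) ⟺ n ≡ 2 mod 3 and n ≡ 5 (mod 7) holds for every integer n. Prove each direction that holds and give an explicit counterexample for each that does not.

Both directions hold.

[⇒] Suppose n ≡ 5 (mod 21); write n = 21j + 5. Since 3 ∣ 21, reducing mod 3 gives n ≡ 5 ≡ 2 (mod 3); since 7 ∣ 21, reducing mod 7 gives n ≡ 5 (mod 7).

[⇐] Conversely, if n ≡ 2 (mod 3) and n ≡ 5 (mod 7), then by the Chinese remainder theorem n ≡ 5 (mod 21). This is exactly n ≡ 5 (mod 21).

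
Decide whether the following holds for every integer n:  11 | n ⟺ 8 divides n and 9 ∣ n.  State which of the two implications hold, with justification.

(⇒) This fails: take n = 11. Certainly 11 ∣ 11, but 8 ∤ 11.

(⇐) This fails: take n = 72. Both 8 ∣ 72 and 9 ∣ 72, yet 72 is not a multiple of 11 (since 72 = 6·11 + 6), so 11 ∤ 72.

Both directions fail.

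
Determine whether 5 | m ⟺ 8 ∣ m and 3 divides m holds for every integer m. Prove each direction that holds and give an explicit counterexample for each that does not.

[⇒] This fails: take m = 5. Certainly 5 ∣ 5, but 8 ∤ 5.

[⇐] This fails: take m = 24. Both 8 ∣ 24 and 3 ∣ 24, yet 24 is not a multiple of 5 (since 24 = 4·5 + 4), so 5 ∤ 24.

Neither implication holds.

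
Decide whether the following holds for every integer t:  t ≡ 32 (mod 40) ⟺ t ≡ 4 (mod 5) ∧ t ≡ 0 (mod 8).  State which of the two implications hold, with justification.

[⇒] This fails: t = 32 gives 32 ≡ 32 (mod 40) but 32 ≡ 2 (mod 5), so the conjunction on the right does not hold.

[⇐] This fails: t = 24 satisfies both congruences on the right (24 ≡ 4 mod 5 and 24 ≡ 0 mod 8) yet 24 ≡ 24 (mod 40), not 32.

Both directions fail.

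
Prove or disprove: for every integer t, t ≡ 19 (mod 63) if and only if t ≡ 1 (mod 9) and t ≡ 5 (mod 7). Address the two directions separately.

[⇒] Suppose t ≡ 19 (mod 63); write t = 63j + 19. Since 9 ∣ 63, reducing mod 9 gives t ≡ 19 ≡ 1 (mod 9); since 7 ∣ 63, reducing mod 7 gives t ≡ 19 ≡ 5 (mod 7).

[⇐] Conversely, if t ≡ 1 (mod 9) and t ≡ 5 (mod 7), then by the Chinese remainder theorem t ≡ 19 (mod 63). This is exactly t ≡ 19 (mod 63).

Both implications hold.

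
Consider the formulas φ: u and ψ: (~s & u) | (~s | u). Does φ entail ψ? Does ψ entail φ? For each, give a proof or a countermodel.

The forward direction holds; the converse fails.

(⟸) This fails. Under u = F, s = F, the left side is false but the right side is true.

(⟹) Assume the antecedent. If u is true, (~s & u) | (~s | u) reduces to true regardless of the other variables. If u is false, the antecedent cannot hold. Either way (~s & u) | (~s | u) holds.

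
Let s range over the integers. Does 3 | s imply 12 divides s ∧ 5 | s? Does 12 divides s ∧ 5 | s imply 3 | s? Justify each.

The forward direction fails; the converse holds.

[⇒] This fails: take s = 3. Certainly 3 ∣ 3, but 12 ∤ 3.

[⇐] Suppose 12 ∣ s and 5 ∣ s. Any common multiple of 12 and 5 is a multiple of their lcm; here gcd(12, 5) = 1, so lcm(12, 5) = 12·5 = 60, so 60 ∣ s. Since 3 ∣ 60, it follows that 3 ∣ s.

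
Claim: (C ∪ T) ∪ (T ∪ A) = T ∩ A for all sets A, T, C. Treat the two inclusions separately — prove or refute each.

The sets are not equal: only the reverse inclusion holds.

(⟸) Let x ∈ T ∩ A. Then either x ∈ A ∩ T and x ∉ C; or x ∈ A ∩ T ∩ C. In each case x ∈ (C ∪ T) ∪ (T ∪ A), so T ∩ A ⊆ (C ∪ T) ∪ (T ∪ A).

(⟹) This inclusion fails. Take A = {1}, T = ∅, C = ∅; then 1 ∈ (C ∪ T) ∪ (T ∪ A) but 1 ∉ T ∩ A.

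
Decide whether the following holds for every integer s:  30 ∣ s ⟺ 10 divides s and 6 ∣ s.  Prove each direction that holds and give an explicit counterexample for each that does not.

Converse. Suppose 10 ∣ s and 6 ∣ s. Any common multiple of 10 and 6 is a multiple of their lcm; here lcm(10, 6) = 10·6/gcd(10, 6) = 60/2 = 30, so 30 ∣ s.

Forward direction. If 30 ∣ s, write s = 30q. Since 30 = 3·10, s = 10·(3q), so 10 ∣ s; and since 30 = 5·6, s = 6·(5q), so 6 ∣ s.

Both directions hold.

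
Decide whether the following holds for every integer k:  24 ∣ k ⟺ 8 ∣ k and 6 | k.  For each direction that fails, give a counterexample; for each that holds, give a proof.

Both implications hold.

(⟸) Suppose 8 ∣ k and 6 ∣ k. Any common multiple of 8 and 6 is a multiple of their lcm; here lcm(8, 6) = 8·6/gcd(8, 6) = 48/2 = 24, so 24 ∣ k.

(⟹) If 24 ∣ k, write k = 24q. Since 24 = 3·8, k = 8·(3q), so 8 ∣ k; and since 24 = 4·6, k = 6·(4q), so 6 ∣ k.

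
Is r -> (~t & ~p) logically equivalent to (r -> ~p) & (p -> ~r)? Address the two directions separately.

Only the forward implication holds.

(⟹) Assume the antecedent. If r is true, the antecedent forces (r = T, t = F, p = F), and (r -> ~p) & (p -> ~r) holds there. If r is false, (r -> ~p) & (p -> ~r) reduces to true regardless of the other variables. Either way (r -> ~p) & (p -> ~r) holds.

(⟸) This fails. Under r = T, t = T, p = F, the left side is false but the right side is true.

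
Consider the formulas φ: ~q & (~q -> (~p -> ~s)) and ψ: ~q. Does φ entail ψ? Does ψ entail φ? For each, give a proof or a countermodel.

Only the forward direction holds.

(→) Assume the antecedent. If p is true, the antecedent forces (p = T, q = F, s = F) or (p = T, q = F, s = T), and ~q holds there. If p is false, the antecedent forces (p = F, q = F, s = F), and ~q holds there. Either way ~q holds.

(←) This fails. Under p = F, q = F, s = T, the left side is false but the right side is true.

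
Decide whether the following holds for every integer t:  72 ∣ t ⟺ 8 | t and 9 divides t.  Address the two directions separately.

The biconditional holds.

Forward direction. If 72 ∣ t, write t = 72q. Since 72 = 9·8, t = 8·(9q), so 8 ∣ t; and since 72 = 8·9, t = 9·(8q), so 9 ∣ t.

Converse. Suppose 8 ∣ t and 9 ∣ t. Any common multiple of 8 and 9 is a multiple of their lcm; here gcd(8, 9) = 1, so lcm(8, 9) = 8·9 = 72, so 72 ∣ t.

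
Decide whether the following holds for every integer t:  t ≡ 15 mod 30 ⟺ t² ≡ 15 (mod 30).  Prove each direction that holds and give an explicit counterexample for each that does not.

[⇒] Suppose t ≡ 15 mod 30. Write t = 30j + 15. Then (30j + 15)² = 900j² + 900j + 225 = 30(30j² + 30j + 7) + 15, so t² ≡ 15 (mod 30).

[⇐] Conversely, suppose t² ≡ 15 (mod 30). The only residue r in {0, …, 29} with r² ≡ 15 (mod 30) is r = 15, so t ≡ 15 (mod 30).

Both directions hold.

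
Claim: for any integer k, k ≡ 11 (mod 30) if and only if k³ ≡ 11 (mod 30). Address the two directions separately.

The biconditional holds.

Converse. Suppose k³ ≡ 11 (mod 30). The only residue r in {0, …, 29} with r³ ≡ 11 (mod 30) is r = 11, so k ≡ 11 (mod 30).

Forward direction. Suppose k ≡ 11 (mod 30). Write k = 30j + 11. Then (30j + 11)³ = 27000j³ + 29700j² + 10890j + 1331 = 30(900j³ + 990j² + 363j + 44) + 11, so k³ ≡ 11 (mod 30).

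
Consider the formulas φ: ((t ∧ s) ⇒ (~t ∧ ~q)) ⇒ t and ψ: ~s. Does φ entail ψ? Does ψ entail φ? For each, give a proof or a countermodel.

(⟹) This fails. Under q = F, t = T, s = T, the left side is true but the right side is false.

(⟸) This fails. Under q = F, t = F, s = F, the left side is false but the right side is true.

(⇒) fails and (⇐) fails.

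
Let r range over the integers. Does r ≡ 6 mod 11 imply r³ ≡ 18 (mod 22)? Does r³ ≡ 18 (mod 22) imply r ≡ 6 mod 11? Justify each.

(⟹) This fails: take r = 17. Then 17 ≡ 6 (mod 11), but 17³ = 4913 ≡ 7 (mod 22), not 18.

(⟸) Conversely, the residues r modulo 22 with r³ ≡ 18 (mod 22) are exactly {6}, and each is ≡ 6 (mod 11).

The forward direction fails; the converse holds.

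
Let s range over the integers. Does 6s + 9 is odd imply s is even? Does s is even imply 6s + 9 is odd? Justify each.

The forward direction fails; the converse holds.

[⇒] This fails: take s = 1. Then 6s + 9 = 15, which is odd, yet s = 1 is odd, not even.

[⇐] Suppose s is even. Since 6 is even, 6s is even for every s, so 6s + 9 has the same parity as 9, which is odd. Hence 6s + 9 is odd.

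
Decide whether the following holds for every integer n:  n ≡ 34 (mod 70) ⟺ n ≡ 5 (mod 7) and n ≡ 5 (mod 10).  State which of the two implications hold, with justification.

(⇒) fails and (⇐) fails.

(⇒) This fails: n = 34 gives 34 ≡ 34 (mod 70) but 34 ≡ 6 (mod 7), so the conjunction on the right does not hold.

(⇐) This fails: n = 5 satisfies both congruences on the right (5 ≡ 5 mod 7 and 5 ≡ 5 mod 10) yet 5 ≡ 5 (mod 70), not 34.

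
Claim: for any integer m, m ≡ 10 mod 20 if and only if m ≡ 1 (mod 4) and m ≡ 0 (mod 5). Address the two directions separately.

[⇒] This fails: m = 10 gives 10 ≡ 10 (mod 20) but 10 ≡ 2 (mod 4), so the conjunction on the right does not hold.

[⇐] This fails: m = 5 satisfies both congruences on the right (5 ≡ 1 mod 4 and 5 ≡ 0 mod 5) yet 5 ≡ 5 (mod 20), not 10.

Neither direction holds.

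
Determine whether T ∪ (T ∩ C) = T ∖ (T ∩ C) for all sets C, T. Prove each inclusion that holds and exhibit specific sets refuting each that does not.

(⟹) This inclusion fails. Take C = {1}, T = {1}; then 1 ∈ T ∪ (T ∩ C) but 1 ∉ T ∖ (T ∩ C).

(⟸) Let x ∈ T ∖ (T ∩ C). Then x ∈ T and x ∉ C, from which x ∈ T ∪ (T ∩ C).

(⊆) fails; (⊇) holds.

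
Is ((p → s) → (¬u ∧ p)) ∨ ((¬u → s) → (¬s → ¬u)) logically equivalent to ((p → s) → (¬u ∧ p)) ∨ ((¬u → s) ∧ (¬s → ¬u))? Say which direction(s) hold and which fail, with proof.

Converse. Assume the antecedent. If s is true, the consequent reduces to true regardless of the other variables. If s is false, the antecedent forces (s = F, p = T, u = F) or (s = F, p = T, u = T), and the consequent holds there. Either way the consequent holds.

Forward direction. This fails. Under s = F, p = F, u = F, the left side is true but the right side is false.

Only the converse holds.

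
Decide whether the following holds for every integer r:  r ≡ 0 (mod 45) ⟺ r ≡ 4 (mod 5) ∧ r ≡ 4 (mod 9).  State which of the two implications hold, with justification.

Neither implication holds.

(⟹) This fails: r = 0 gives 0 ≡ 0 (mod 45) but 0 ≡ 0 (mod 5), so the conjunction on the right does not hold.

(⟸) This fails: r = 4 satisfies both congruences on the right (4 ≡ 4 mod 5 and 4 ≡ 4 mod 9) yet 4 ≡ 4 (mod 45), not 0.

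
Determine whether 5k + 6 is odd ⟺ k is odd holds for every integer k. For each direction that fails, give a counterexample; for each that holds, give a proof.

Both directions hold.

(→) Suppose 5k + 6 is odd. Since 5 is odd, 5k and k have the same parity, so 5k + 6 ≡ k + 6 (mod 2). As 6 is even, 5k + 6 is odd exactly when k is odd. Thus k is odd.

(←) Conversely, suppose k is odd; write k = 2j + 1. Then 5k + 6 = 5·(2j + 1) + 6 = 2·5j + 11, which is odd.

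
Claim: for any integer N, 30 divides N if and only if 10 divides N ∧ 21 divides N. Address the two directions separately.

[⇐] Suppose 10 ∣ N and 21 ∣ N. Any common multiple of 10 and 21 is a multiple of their lcm; here gcd(10, 21) = 1, so lcm(10, 21) = 10·21 = 210, so 210 ∣ N. Since 30 ∣ 210, it follows that 30 ∣ N.

[⇒] This fails: take N = 30. Certainly 30 ∣ 30, but 21 ∤ 30.

Only the converse holds.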